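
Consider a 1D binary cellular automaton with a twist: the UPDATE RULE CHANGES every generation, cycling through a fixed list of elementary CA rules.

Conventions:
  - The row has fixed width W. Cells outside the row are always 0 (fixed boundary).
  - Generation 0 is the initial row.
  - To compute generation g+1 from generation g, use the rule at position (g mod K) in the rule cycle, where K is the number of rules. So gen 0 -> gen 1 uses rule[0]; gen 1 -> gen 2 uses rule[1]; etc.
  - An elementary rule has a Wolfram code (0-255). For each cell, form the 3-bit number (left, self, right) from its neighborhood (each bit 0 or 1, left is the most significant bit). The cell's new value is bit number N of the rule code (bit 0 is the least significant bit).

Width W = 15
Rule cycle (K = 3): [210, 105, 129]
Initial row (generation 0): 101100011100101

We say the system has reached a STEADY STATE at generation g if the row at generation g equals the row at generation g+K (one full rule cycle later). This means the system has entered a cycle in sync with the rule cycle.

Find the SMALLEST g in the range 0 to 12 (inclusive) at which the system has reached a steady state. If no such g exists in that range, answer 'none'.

Gen 0: 101100011100101
Gen 1 (rule 210): 000110101111000
Gen 2 (rule 105): 110111011001011
Gen 3 (rule 129): 000010000000000
Gen 4 (rule 210): 000101000000000
Gen 5 (rule 105): 110010011111111
Gen 6 (rule 129): 000000001111110
Gen 7 (rule 210): 000000010111111
Gen 8 (rule 105): 111111001100001
Gen 9 (rule 129): 011110000001100
Gen 10 (rule 210): 101111000010110
Gen 11 (rule 105): 011001011001110
Gen 12 (rule 129): 000000000000100
Gen 13 (rule 210): 000000000001010
Gen 14 (rule 105): 111111111100100
Gen 15 (rule 129): 011111111000001

Answer: none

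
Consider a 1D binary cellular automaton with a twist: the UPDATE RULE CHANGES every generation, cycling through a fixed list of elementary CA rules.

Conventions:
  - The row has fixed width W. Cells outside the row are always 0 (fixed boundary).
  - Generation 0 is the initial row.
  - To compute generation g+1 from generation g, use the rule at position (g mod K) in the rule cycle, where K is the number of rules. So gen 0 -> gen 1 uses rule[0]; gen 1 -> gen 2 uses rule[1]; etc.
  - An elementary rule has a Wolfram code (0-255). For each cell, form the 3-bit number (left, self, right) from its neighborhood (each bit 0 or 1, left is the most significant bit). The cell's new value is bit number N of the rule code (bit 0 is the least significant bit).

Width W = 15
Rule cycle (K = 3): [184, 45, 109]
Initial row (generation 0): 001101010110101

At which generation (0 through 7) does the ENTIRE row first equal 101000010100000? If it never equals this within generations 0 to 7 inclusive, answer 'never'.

Gen 0: 001101010110101
Gen 1 (rule 184): 001010101101010
Gen 2 (rule 45): 101111111011110
Gen 3 (rule 109): 111000001110010
Gen 4 (rule 184): 110100001101001
Gen 5 (rule 45): 101101101011001
Gen 6 (rule 109): 111111111111001
Gen 7 (rule 184): 111111111110100

Answer: never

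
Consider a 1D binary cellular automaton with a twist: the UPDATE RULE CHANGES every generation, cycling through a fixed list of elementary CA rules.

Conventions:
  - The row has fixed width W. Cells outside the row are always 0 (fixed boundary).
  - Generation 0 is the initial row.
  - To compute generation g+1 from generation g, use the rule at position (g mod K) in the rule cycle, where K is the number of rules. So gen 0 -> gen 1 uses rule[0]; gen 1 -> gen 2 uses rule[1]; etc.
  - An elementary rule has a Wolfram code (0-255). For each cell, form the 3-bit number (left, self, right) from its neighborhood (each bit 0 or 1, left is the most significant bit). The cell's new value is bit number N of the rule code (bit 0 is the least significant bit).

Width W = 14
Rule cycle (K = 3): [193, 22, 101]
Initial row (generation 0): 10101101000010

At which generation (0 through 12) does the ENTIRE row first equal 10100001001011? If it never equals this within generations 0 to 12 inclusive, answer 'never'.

Answer: never

Derivation:
Gen 0: 10101101000010
Gen 1 (rule 193): 00000100011000
Gen 2 (rule 22): 00001110100100
Gen 3 (rule 101): 11100011100101
Gen 4 (rule 193): 01101001100000
Gen 5 (rule 22): 10001110010000
Gen 6 (rule 101): 10100010010111
Gen 7 (rule 193): 00001000000011
Gen 8 (rule 22): 00011100000100
Gen 9 (rule 101): 11000101110101
Gen 10 (rule 193): 01010000110000
Gen 11 (rule 22): 11011001001000
Gen 12 (rule 101): 01101001001011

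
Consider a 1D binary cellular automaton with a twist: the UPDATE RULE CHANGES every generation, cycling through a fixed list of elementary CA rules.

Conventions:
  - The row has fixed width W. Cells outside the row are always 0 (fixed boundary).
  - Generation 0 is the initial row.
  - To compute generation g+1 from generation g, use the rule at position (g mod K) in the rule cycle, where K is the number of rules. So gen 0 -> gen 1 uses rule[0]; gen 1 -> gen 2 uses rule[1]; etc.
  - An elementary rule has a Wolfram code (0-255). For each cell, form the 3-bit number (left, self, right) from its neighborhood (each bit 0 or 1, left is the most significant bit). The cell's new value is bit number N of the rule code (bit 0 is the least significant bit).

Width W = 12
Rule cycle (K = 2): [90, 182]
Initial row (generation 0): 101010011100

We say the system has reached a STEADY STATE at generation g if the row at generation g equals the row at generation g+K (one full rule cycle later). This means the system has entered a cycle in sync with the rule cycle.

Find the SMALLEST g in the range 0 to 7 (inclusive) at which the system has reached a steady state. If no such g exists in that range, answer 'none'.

Gen 0: 101010011100
Gen 1 (rule 90): 000001110110
Gen 2 (rule 182): 000010101001
Gen 3 (rule 90): 000100000110
Gen 4 (rule 182): 001110001001
Gen 5 (rule 90): 011011010110
Gen 6 (rule 182): 100100111001
Gen 7 (rule 90): 011011101110
Gen 8 (rule 182): 100101010101
Gen 9 (rule 90): 011000000000

Answer: none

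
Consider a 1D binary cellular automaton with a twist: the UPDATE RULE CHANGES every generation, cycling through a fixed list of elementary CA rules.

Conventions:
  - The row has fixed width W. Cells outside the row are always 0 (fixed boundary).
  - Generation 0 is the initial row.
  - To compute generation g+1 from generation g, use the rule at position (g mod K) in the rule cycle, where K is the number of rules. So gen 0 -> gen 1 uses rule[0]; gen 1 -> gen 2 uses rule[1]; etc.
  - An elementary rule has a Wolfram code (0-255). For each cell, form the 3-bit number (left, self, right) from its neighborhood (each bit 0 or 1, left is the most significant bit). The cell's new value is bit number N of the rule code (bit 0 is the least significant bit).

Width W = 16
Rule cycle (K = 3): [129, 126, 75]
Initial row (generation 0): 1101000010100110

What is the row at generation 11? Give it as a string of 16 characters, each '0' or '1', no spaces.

Gen 0: 1101000010100110
Gen 1 (rule 129): 0000011000000000
Gen 2 (rule 126): 0000111100000000
Gen 3 (rule 75): 1111100101111111
Gen 4 (rule 129): 0111000000111110
Gen 5 (rule 126): 1101100001100011
Gen 6 (rule 75): 1101101111101111
Gen 7 (rule 129): 0000000111000110
Gen 8 (rule 126): 0000001101101111
Gen 9 (rule 75): 1111111101101001
Gen 10 (rule 129): 0111111000000000
Gen 11 (rule 126): 1100001100000000

Answer: 1100001100000000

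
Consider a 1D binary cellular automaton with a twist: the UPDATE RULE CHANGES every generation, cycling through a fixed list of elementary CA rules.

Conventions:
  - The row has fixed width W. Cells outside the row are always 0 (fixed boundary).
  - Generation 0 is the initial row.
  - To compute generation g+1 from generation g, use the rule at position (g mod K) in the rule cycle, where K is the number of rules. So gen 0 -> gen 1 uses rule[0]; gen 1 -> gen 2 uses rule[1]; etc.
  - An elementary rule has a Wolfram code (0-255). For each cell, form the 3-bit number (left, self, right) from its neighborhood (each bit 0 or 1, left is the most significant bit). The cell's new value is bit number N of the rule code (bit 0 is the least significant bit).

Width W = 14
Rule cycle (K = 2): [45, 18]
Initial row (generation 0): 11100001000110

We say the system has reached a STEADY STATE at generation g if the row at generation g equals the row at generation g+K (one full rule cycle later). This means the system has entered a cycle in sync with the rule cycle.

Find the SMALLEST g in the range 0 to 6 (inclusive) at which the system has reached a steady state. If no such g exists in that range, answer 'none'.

Answer: 6

Derivation:
Gen 0: 11100001000110
Gen 1 (rule 45): 10001101010100
Gen 2 (rule 18): 01010000000010
Gen 3 (rule 45): 01110111111010
Gen 4 (rule 18): 10000000000001
Gen 5 (rule 45): 10111111111101
Gen 6 (rule 18): 00000000000000
Gen 7 (rule 45): 11111111111111
Gen 8 (rule 18): 00000000000000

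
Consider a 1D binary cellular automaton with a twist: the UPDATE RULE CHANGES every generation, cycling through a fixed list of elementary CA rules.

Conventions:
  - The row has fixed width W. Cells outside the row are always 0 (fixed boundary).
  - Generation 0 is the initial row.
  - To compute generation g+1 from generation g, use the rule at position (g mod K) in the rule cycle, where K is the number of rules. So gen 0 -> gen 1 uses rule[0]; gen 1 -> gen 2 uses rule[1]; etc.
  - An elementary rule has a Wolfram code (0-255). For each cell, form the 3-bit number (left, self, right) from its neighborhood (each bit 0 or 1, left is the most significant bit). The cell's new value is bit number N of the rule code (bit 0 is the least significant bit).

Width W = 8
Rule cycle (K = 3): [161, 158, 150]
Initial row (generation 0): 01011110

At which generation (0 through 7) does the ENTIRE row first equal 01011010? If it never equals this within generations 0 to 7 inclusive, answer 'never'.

Answer: 7

Derivation:
Gen 0: 01011110
Gen 1 (rule 161): 00101100
Gen 2 (rule 158): 01101010
Gen 3 (rule 150): 10001011
Gen 4 (rule 161): 00100100
Gen 5 (rule 158): 01111110
Gen 6 (rule 150): 10111101
Gen 7 (rule 161): 01011010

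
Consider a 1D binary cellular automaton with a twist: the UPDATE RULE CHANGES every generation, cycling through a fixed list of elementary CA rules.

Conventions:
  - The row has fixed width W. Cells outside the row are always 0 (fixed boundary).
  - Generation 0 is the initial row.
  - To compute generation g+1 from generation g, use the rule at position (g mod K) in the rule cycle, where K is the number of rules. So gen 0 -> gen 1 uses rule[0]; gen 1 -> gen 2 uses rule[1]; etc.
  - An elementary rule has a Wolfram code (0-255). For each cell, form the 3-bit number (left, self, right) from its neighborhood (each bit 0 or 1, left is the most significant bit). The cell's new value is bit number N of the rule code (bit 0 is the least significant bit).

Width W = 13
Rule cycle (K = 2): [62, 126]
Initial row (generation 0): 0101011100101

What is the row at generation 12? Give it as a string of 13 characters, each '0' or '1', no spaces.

Answer: 1111011110000

Derivation:
Gen 0: 0101011100101
Gen 1 (rule 62): 1111110011111
Gen 2 (rule 126): 1000011110001
Gen 3 (rule 62): 1100110001011
Gen 4 (rule 126): 1111111011111
Gen 5 (rule 62): 1000000110000
Gen 6 (rule 126): 1100001111000
Gen 7 (rule 62): 1010011000100
Gen 8 (rule 126): 1111111101110
Gen 9 (rule 62): 1000000011001
Gen 10 (rule 126): 1100000111111
Gen 11 (rule 62): 1010001100000
Gen 12 (rule 126): 1111011110000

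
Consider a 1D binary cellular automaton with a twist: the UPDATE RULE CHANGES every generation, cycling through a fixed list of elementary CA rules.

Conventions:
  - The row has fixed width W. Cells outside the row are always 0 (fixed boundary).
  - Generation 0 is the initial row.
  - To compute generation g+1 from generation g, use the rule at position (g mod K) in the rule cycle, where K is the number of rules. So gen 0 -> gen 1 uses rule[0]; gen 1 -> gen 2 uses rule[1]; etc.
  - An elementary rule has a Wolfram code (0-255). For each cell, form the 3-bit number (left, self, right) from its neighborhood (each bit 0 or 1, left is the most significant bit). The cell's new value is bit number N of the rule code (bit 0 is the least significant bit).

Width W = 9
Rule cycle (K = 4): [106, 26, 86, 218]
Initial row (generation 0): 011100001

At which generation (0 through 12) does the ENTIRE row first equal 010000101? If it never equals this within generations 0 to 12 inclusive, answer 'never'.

Gen 0: 011100001
Gen 1 (rule 106): 110100010
Gen 2 (rule 26): 100010101
Gen 3 (rule 86): 110110101
Gen 4 (rule 218): 110110000
Gen 5 (rule 106): 111110000
Gen 6 (rule 26): 100001000
Gen 7 (rule 86): 110011100
Gen 8 (rule 218): 111111110
Gen 9 (rule 106): 100000010
Gen 10 (rule 26): 010000101
Gen 11 (rule 86): 111001101
Gen 12 (rule 218): 111111100

Answer: 10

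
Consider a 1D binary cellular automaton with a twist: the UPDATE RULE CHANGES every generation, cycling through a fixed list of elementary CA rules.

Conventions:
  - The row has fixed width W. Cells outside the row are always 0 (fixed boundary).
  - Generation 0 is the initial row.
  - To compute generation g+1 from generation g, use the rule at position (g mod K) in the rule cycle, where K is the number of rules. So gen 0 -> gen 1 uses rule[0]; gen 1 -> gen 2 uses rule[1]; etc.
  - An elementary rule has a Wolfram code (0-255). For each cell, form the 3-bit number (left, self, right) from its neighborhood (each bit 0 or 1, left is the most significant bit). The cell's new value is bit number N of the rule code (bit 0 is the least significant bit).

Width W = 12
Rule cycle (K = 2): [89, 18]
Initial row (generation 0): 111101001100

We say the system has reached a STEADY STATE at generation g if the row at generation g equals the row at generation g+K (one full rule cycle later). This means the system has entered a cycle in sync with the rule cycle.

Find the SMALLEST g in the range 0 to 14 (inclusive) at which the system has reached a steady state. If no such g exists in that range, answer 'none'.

Answer: 4

Derivation:
Gen 0: 111101001100
Gen 1 (rule 89): 100100101111
Gen 2 (rule 18): 011011000000
Gen 3 (rule 89): 011011111111
Gen 4 (rule 18): 100000000000
Gen 5 (rule 89): 011111111111
Gen 6 (rule 18): 100000000000
Gen 7 (rule 89): 011111111111
Gen 8 (rule 18): 100000000000
Gen 9 (rule 89): 011111111111
Gen 10 (rule 18): 100000000000
Gen 11 (rule 89): 011111111111
Gen 12 (rule 18): 100000000000
Gen 13 (rule 89): 011111111111
Gen 14 (rule 18): 100000000000
Gen 15 (rule 89): 011111111111
Gen 16 (rule 18): 100000000000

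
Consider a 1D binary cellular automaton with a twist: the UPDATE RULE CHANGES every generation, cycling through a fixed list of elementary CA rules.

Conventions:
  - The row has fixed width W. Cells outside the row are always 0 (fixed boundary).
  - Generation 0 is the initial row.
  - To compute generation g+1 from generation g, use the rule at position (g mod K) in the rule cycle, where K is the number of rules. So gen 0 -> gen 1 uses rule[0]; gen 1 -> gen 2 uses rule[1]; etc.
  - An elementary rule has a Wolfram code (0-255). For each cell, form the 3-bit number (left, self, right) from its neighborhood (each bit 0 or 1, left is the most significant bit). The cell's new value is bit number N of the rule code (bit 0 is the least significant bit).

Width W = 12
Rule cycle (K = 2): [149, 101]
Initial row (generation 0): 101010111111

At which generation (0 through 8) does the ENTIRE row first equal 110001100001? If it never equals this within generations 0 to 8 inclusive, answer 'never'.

Gen 0: 101010111111
Gen 1 (rule 149): 101010011110
Gen 2 (rule 101): 111110000010
Gen 3 (rule 149): 011101111011
Gen 4 (rule 101): 000110001101
Gen 5 (rule 149): 110001100001
Gen 6 (rule 101): 010100101101
Gen 7 (rule 149): 010110100001
Gen 8 (rule 101): 011011101101

Answer: 5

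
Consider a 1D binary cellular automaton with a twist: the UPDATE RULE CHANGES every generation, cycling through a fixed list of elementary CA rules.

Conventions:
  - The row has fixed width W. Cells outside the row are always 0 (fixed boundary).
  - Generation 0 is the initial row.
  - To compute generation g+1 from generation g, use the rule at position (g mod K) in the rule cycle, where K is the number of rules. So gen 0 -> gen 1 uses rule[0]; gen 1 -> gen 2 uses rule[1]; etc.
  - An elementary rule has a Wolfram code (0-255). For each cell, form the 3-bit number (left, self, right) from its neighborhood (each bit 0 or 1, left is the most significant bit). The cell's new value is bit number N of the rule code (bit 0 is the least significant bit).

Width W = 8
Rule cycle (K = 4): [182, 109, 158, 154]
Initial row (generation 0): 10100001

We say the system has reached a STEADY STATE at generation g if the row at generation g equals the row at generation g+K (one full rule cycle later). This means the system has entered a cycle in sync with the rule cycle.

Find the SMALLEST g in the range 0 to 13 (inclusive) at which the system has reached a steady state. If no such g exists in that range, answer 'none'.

Answer: 3

Derivation:
Gen 0: 10100001
Gen 1 (rule 182): 11110011
Gen 2 (rule 109): 10010011
Gen 3 (rule 158): 11111110
Gen 4 (rule 154): 11111101
Gen 5 (rule 182): 01111011
Gen 6 (rule 109): 01001111
Gen 7 (rule 158): 11111110
Gen 8 (rule 154): 11111101
Gen 9 (rule 182): 01111011
Gen 10 (rule 109): 01001111
Gen 11 (rule 158): 11111110
Gen 12 (rule 154): 11111101
Gen 13 (rule 182): 01111011
Gen 14 (rule 109): 01001111
Gen 15 (rule 158): 11111110
Gen 16 (rule 154): 11111101
Gen 17 (rule 182): 01111011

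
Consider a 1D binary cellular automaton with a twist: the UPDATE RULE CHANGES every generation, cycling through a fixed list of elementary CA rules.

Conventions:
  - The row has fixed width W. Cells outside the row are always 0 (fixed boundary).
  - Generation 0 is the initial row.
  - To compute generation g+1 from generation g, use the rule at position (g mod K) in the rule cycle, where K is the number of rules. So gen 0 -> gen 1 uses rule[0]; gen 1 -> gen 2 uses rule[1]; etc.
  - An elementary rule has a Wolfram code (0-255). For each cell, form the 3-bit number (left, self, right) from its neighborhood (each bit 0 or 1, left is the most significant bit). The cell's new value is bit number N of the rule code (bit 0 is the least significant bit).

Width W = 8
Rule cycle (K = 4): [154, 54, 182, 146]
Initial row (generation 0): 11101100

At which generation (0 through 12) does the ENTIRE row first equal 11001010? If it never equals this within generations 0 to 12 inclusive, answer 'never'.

Answer: 1

Derivation:
Gen 0: 11101100
Gen 1 (rule 154): 11001010
Gen 2 (rule 54): 00111111
Gen 3 (rule 182): 01011110
Gen 4 (rule 146): 10001101
Gen 5 (rule 154): 01011000
Gen 6 (rule 54): 11100100
Gen 7 (rule 182): 01011110
Gen 8 (rule 146): 10001101
Gen 9 (rule 154): 01011000
Gen 10 (rule 54): 11100100
Gen 11 (rule 182): 01011110
Gen 12 (rule 146): 10001101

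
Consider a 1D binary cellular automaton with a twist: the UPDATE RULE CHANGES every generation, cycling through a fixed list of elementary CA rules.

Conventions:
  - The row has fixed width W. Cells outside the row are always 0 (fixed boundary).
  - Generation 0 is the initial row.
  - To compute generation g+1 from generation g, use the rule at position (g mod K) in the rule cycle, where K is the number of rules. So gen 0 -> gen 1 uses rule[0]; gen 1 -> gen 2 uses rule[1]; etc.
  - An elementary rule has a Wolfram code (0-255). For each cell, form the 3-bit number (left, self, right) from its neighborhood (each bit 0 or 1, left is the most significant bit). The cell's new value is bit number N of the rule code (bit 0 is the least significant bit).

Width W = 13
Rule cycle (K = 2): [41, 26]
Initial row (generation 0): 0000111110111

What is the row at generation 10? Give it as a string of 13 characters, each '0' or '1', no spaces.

Answer: 0100001001010

Derivation:
Gen 0: 0000111110111
Gen 1 (rule 41): 1110100001100
Gen 2 (rule 26): 1000010011010
Gen 3 (rule 41): 0011000010100
Gen 4 (rule 26): 0110100100010
Gen 5 (rule 41): 0101000001000
Gen 6 (rule 26): 1000100010100
Gen 7 (rule 41): 0010001001001
Gen 8 (rule 26): 0101010110110
Gen 9 (rule 41): 0010101101100
Gen 10 (rule 26): 0100001001010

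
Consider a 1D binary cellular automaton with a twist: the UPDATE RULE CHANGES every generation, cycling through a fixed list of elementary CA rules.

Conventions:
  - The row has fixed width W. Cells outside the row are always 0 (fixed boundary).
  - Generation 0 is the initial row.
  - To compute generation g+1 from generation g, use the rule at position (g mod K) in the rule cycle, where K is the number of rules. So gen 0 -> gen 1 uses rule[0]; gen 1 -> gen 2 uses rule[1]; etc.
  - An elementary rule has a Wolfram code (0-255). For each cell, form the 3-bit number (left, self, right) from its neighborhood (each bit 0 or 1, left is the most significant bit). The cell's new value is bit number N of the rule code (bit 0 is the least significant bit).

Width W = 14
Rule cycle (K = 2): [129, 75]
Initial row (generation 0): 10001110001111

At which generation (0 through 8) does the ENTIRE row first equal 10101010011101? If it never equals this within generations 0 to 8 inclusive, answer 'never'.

Gen 0: 10001110001111
Gen 1 (rule 129): 00100100100110
Gen 2 (rule 75): 11001001001110
Gen 3 (rule 129): 00000000000100
Gen 4 (rule 75): 11111111111001
Gen 5 (rule 129): 01111111110000
Gen 6 (rule 75): 11000000010111
Gen 7 (rule 129): 00011111000010
Gen 8 (rule 75): 11110001011100

Answer: never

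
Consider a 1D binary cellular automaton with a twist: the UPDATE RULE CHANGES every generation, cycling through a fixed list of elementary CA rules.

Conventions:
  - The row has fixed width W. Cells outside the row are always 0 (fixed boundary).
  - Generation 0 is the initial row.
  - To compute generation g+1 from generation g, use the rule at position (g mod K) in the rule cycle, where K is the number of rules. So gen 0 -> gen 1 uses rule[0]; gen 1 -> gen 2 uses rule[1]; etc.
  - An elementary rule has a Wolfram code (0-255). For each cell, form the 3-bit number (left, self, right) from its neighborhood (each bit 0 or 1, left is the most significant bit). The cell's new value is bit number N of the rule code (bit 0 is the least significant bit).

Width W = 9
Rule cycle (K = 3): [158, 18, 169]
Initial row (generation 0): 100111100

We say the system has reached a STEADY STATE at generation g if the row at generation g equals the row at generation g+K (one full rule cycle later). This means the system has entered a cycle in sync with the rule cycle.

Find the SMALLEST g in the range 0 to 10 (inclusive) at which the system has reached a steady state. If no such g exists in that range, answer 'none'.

Answer: 1

Derivation:
Gen 0: 100111100
Gen 1 (rule 158): 111111010
Gen 2 (rule 18): 000000001
Gen 3 (rule 169): 111111100
Gen 4 (rule 158): 111111010
Gen 5 (rule 18): 000000001
Gen 6 (rule 169): 111111100
Gen 7 (rule 158): 111111010
Gen 8 (rule 18): 000000001
Gen 9 (rule 169): 111111100
Gen 10 (rule 158): 111111010
Gen 11 (rule 18): 000000001
Gen 12 (rule 169): 111111100
Gen 13 (rule 158): 111111010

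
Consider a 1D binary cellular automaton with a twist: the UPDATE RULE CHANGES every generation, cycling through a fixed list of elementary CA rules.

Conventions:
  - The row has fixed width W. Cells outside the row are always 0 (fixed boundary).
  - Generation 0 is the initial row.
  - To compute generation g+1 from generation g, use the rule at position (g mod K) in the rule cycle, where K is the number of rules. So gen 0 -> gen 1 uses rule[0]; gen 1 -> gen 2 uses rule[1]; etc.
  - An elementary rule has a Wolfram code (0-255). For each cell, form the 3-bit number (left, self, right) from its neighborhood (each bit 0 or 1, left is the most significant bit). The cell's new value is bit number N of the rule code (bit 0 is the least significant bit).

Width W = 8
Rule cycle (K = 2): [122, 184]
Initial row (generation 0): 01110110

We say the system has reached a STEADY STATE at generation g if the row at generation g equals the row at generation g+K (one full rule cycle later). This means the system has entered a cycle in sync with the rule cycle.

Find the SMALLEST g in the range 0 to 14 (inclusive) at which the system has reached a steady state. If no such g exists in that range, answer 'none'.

Gen 0: 01110110
Gen 1 (rule 122): 11011111
Gen 2 (rule 184): 10111110
Gen 3 (rule 122): 01100011
Gen 4 (rule 184): 01010010
Gen 5 (rule 122): 10101101
Gen 6 (rule 184): 01011010
Gen 7 (rule 122): 10111101
Gen 8 (rule 184): 01111010
Gen 9 (rule 122): 11001101
Gen 10 (rule 184): 10101010
Gen 11 (rule 122): 01010101
Gen 12 (rule 184): 00101010
Gen 13 (rule 122): 01010101
Gen 14 (rule 184): 00101010
Gen 15 (rule 122): 01010101
Gen 16 (rule 184): 00101010

Answer: 11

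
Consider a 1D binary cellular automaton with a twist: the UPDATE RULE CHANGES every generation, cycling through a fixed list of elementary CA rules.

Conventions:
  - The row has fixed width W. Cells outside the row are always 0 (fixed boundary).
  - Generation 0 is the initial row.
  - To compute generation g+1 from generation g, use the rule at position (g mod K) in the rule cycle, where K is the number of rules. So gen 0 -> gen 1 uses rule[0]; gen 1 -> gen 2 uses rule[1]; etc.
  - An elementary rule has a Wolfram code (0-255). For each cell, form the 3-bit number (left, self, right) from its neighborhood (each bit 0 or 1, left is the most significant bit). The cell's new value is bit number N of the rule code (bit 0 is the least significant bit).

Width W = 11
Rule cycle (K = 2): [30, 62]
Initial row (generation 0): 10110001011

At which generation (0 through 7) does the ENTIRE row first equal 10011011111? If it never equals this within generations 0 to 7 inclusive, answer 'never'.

Answer: never

Derivation:
Gen 0: 10110001011
Gen 1 (rule 30): 10101011010
Gen 2 (rule 62): 11111110111
Gen 3 (rule 30): 10000000100
Gen 4 (rule 62): 11000001110
Gen 5 (rule 30): 10100011001
Gen 6 (rule 62): 11110110111
Gen 7 (rule 30): 10000100100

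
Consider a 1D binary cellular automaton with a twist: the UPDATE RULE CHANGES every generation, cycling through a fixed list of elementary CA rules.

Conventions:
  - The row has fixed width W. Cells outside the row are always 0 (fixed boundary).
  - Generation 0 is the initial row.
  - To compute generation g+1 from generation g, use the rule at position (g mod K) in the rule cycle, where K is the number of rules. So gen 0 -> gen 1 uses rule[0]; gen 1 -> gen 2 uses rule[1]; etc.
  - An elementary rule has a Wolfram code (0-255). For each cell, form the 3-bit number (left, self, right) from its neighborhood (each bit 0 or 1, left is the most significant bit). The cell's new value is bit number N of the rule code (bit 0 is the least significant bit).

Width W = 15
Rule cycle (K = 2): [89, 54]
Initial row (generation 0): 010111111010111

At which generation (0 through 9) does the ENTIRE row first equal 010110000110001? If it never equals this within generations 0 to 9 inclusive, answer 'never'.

Gen 0: 010111111010111
Gen 1 (rule 89): 000100001000101
Gen 2 (rule 54): 001110011101111
Gen 3 (rule 89): 101011010101001
Gen 4 (rule 54): 111100111111111
Gen 5 (rule 89): 100110100000001
Gen 6 (rule 54): 111001110000011
Gen 7 (rule 89): 101101011111011
Gen 8 (rule 54): 110011100000100
Gen 9 (rule 89): 111010111110011

Answer: never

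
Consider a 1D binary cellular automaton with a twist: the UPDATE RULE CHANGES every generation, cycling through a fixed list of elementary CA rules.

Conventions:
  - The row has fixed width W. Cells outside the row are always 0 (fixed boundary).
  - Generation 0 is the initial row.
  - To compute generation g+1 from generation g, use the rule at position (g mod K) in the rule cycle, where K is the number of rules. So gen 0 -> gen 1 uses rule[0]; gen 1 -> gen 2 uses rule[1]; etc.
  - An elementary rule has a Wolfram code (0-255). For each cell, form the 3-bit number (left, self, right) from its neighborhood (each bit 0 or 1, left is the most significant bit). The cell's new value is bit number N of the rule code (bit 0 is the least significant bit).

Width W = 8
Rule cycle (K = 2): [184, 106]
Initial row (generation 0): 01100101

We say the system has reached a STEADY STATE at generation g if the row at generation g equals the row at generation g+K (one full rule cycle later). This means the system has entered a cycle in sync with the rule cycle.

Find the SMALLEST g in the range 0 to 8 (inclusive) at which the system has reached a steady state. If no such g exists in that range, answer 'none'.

Answer: 1

Derivation:
Gen 0: 01100101
Gen 1 (rule 184): 01010010
Gen 2 (rule 106): 10100100
Gen 3 (rule 184): 01010010
Gen 4 (rule 106): 10100100
Gen 5 (rule 184): 01010010
Gen 6 (rule 106): 10100100
Gen 7 (rule 184): 01010010
Gen 8 (rule 106): 10100100
Gen 9 (rule 184): 01010010
Gen 10 (rule 106): 10100100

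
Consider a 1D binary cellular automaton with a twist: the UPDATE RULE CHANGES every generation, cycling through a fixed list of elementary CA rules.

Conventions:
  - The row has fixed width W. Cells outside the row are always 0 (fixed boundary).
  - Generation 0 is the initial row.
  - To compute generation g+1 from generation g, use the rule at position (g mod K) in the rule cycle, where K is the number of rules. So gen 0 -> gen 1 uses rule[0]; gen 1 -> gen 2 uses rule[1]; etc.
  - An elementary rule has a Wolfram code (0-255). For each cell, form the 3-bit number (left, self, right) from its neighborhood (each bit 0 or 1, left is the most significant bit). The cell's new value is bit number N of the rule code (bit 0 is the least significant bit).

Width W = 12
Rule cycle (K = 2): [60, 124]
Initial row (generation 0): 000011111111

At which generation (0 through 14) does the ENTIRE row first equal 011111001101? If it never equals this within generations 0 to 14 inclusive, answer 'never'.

Gen 0: 000011111111
Gen 1 (rule 60): 000010000000
Gen 2 (rule 124): 000011000000
Gen 3 (rule 60): 000010100000
Gen 4 (rule 124): 000011110000
Gen 5 (rule 60): 000010001000
Gen 6 (rule 124): 000011001100
Gen 7 (rule 60): 000010101010
Gen 8 (rule 124): 000011111111
Gen 9 (rule 60): 000010000000
Gen 10 (rule 124): 000011000000
Gen 11 (rule 60): 000010100000
Gen 12 (rule 124): 000011110000
Gen 13 (rule 60): 000010001000
Gen 14 (rule 124): 000011001100

Answer: never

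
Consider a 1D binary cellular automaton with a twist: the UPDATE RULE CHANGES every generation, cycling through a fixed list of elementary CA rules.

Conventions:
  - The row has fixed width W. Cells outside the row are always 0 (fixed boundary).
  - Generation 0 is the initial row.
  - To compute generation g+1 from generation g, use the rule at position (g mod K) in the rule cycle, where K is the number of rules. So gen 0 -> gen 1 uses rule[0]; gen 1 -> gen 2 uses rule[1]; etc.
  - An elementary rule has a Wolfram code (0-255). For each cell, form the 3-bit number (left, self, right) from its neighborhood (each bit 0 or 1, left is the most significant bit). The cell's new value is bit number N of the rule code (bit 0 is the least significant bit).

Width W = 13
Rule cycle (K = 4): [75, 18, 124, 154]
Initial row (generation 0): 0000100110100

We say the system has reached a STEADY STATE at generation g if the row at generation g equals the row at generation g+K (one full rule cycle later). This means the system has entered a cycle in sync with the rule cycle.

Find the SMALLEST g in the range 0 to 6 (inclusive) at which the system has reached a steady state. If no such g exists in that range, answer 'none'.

Gen 0: 0000100110100
Gen 1 (rule 75): 1111001110001
Gen 2 (rule 18): 0000110001010
Gen 3 (rule 124): 0000111001111
Gen 4 (rule 154): 0001110111110
Gen 5 (rule 75): 1111010100010
Gen 6 (rule 18): 0000000010101
Gen 7 (rule 124): 0000000011111
Gen 8 (rule 154): 0000000111110
Gen 9 (rule 75): 1111111100010
Gen 10 (rule 18): 0000000010101

Answer: 6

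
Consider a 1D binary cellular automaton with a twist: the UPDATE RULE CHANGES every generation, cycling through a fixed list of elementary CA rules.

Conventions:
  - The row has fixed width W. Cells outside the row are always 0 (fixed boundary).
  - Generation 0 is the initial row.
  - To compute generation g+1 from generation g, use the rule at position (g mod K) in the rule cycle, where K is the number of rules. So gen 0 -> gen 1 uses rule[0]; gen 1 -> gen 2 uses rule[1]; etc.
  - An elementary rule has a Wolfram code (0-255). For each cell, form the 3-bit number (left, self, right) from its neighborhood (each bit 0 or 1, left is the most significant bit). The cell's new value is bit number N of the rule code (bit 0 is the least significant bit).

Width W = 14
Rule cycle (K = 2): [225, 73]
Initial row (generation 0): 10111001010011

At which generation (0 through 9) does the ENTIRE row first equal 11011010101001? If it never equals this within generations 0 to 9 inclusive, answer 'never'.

Answer: never

Derivation:
Gen 0: 10111001010011
Gen 1 (rule 225): 01011000100001
Gen 2 (rule 73): 00011010001100
Gen 3 (rule 225): 11001100100101
Gen 4 (rule 73): 11001100000000
Gen 5 (rule 225): 01000101111111
Gen 6 (rule 73): 00010001000001
Gen 7 (rule 225): 11000100011100
Gen 8 (rule 73): 11010001010101
Gen 9 (rule 225): 01100100101010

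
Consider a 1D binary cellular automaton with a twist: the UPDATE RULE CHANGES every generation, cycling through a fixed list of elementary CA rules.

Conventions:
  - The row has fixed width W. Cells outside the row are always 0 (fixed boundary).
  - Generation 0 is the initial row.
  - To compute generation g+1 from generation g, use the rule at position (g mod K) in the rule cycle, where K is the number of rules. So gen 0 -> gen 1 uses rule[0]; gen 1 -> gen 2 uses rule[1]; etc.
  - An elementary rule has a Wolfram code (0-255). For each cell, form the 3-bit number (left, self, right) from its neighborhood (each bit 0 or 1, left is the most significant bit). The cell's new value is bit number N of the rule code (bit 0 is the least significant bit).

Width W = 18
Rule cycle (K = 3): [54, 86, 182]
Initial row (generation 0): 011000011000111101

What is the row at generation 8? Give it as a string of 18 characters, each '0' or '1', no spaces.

Answer: 100111110100000110

Derivation:
Gen 0: 011000011000111101
Gen 1 (rule 54): 100100100101000011
Gen 2 (rule 86): 111111111101100101
Gen 3 (rule 182): 011111111010011111
Gen 4 (rule 54): 100000000111100000
Gen 5 (rule 86): 110000001000110000
Gen 6 (rule 182): 001000011101001000
Gen 7 (rule 54): 011100100011111100
Gen 8 (rule 86): 100111110100000110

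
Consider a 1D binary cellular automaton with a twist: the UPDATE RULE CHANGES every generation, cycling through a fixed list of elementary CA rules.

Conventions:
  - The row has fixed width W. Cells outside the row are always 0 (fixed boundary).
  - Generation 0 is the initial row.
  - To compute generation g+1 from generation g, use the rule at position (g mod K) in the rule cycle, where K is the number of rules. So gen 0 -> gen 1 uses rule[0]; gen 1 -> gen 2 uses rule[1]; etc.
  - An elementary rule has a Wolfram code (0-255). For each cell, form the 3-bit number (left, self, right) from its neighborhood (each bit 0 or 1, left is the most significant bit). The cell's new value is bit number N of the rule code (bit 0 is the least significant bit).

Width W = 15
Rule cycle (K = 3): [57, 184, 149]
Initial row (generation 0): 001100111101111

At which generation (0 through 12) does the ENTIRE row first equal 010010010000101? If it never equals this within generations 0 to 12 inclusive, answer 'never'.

Gen 0: 001100111101111
Gen 1 (rule 57): 101010100011000
Gen 2 (rule 184): 010101010010100
Gen 3 (rule 149): 010101011010111
Gen 4 (rule 57): 001010110101100
Gen 5 (rule 184): 000101101011010
Gen 6 (rule 149): 110100001000011
Gen 7 (rule 57): 101011100111010
Gen 8 (rule 184): 010111010110101
Gen 9 (rule 149): 010010010000101
Gen 10 (rule 57): 001001001110010
Gen 11 (rule 184): 000100101101001
Gen 12 (rule 149): 110110100001101

Answer: 9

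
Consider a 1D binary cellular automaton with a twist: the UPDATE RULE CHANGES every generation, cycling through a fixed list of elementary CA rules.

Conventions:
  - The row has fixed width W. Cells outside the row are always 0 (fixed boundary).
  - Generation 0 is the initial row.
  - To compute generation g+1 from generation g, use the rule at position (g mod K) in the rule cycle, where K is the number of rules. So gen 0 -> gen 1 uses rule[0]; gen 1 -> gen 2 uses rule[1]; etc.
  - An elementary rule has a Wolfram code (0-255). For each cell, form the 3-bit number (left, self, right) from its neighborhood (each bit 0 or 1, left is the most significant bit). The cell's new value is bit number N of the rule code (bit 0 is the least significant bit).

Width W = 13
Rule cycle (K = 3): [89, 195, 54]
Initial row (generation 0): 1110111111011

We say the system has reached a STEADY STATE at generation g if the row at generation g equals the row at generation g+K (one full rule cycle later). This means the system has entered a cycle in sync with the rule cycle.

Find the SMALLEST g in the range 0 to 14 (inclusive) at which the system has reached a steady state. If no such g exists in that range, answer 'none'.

Gen 0: 1110111111011
Gen 1 (rule 89): 1010100001011
Gen 2 (rule 195): 0000001110001
Gen 3 (rule 54): 0000010001011
Gen 4 (rule 89): 1111001100011
Gen 5 (rule 195): 0111010101101
Gen 6 (rule 54): 1000111110011
Gen 7 (rule 89): 0110100011011
Gen 8 (rule 195): 1010001101001
Gen 9 (rule 54): 1111010011111
Gen 10 (rule 89): 1001001010001
Gen 11 (rule 195): 0010010000110
Gen 12 (rule 54): 0111111001001
Gen 13 (rule 89): 0100001100100
Gen 14 (rule 195): 1001110101001
Gen 15 (rule 54): 1110001111111
Gen 16 (rule 89): 1011101000001
Gen 17 (rule 195): 0001100011110

Answer: none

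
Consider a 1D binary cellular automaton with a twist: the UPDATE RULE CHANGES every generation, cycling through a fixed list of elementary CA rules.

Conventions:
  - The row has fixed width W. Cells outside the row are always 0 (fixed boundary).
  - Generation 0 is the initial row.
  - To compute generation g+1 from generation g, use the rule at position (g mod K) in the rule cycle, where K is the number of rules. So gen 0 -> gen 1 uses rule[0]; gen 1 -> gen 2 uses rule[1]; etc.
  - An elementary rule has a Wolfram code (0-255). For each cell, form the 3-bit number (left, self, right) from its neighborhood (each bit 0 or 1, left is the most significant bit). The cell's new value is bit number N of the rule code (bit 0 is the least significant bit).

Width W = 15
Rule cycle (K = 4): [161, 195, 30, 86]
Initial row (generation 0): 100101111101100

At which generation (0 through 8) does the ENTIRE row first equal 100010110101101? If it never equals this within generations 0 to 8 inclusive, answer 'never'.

Gen 0: 100101111101100
Gen 1 (rule 161): 000010111010001
Gen 2 (rule 195): 111100011000110
Gen 3 (rule 30): 100010110101101
Gen 4 (rule 86): 110110010100101
Gen 5 (rule 161): 001000001000010
Gen 6 (rule 195): 110011110011100
Gen 7 (rule 30): 101110001110010
Gen 8 (rule 86): 100011010011111

Answer: 3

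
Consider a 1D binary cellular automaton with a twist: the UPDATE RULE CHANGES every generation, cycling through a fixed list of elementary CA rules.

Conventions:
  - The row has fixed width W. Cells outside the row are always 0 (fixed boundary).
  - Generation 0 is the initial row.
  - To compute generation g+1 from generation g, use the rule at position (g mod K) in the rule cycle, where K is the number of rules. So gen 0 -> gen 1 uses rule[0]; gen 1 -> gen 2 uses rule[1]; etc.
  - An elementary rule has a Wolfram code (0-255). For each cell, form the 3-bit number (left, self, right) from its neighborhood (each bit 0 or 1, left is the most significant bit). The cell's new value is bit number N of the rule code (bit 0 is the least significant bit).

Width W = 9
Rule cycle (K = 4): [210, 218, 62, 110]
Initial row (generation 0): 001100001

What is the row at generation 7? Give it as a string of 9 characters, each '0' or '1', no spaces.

Gen 0: 001100001
Gen 1 (rule 210): 010110010
Gen 2 (rule 218): 100111101
Gen 3 (rule 62): 111100011
Gen 4 (rule 110): 100100111
Gen 5 (rule 210): 011011011
Gen 6 (rule 218): 111011011
Gen 7 (rule 62): 100110110

Answer: 100110110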